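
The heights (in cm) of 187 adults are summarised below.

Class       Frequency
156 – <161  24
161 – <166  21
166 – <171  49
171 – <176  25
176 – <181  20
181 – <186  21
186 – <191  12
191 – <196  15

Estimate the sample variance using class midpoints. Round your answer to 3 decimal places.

107.643

Midpoints: 158.5, 163.5, 168.5, 173.5, 178.5, 183.5, 188.5, 193.5
n = 187, Σfm = 32419.5, mean = 173.3663
Σfm² = 5640470.75
Σf(m − x̄)² = Σfm² − (Σfm)²/n = 5640470.75 − 32419.5²/187 = 20021.6578
Sample variance = 20021.6578 / 186 = 107.6433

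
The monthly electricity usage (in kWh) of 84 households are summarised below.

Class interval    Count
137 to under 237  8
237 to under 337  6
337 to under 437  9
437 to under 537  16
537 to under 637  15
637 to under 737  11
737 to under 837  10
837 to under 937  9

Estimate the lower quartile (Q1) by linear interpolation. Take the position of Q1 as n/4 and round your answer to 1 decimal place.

Cumulative frequencies: 8, 14, 23, 39, 54, 65, 75, 84
n = 84; position = n/4 = 21.
This falls in the class 337 to under 437: L = 337, F = 14, f = 9, h = 100.
Lower quartile ≈ 337 + ((21 − 14) / 9) × 100 = 414.7778

414.8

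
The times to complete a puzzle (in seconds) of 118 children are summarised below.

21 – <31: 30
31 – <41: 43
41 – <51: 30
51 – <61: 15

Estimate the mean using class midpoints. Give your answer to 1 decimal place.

Midpoints: 26, 36, 46, 56
Σfm = 30×26 + 43×36 + 30×46 + 15×56 = 4548
n = Σf = 118
Mean = 4548 / 118 = 38.5424

38.5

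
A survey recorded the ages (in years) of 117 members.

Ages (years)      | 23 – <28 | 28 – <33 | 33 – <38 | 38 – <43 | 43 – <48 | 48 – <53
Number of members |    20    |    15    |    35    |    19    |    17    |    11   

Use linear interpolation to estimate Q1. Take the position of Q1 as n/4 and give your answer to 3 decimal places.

Cumulative frequencies: 20, 35, 70, 89, 106, 117
n = 117; position = n/4 = 29.25.
This falls in the class 28 – <33: L = 28, F = 20, f = 15, h = 5.
Lower quartile ≈ 28 + ((29.25 − 20) / 15) × 5 = 31.0833

31.083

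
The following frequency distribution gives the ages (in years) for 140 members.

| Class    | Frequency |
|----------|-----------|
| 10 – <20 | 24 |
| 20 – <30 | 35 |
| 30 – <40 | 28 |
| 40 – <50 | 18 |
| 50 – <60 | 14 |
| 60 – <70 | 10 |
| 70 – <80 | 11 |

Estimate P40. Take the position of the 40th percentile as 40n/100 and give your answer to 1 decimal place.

Cumulative frequencies: 24, 59, 87, 105, 119, 129, 140
n = 140; position = 40n/100 = 56.
This falls in the class 20 – <30: L = 20, F = 24, f = 35, h = 10.
40th percentile ≈ 20 + ((56 − 24) / 35) × 10 = 29.1429

29.1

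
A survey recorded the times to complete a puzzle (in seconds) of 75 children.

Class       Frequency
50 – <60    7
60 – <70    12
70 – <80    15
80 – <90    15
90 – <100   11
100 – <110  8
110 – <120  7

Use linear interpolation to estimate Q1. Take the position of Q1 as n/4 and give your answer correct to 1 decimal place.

Cumulative frequencies: 7, 19, 34, 49, 60, 68, 75
n = 75; position = n/4 = 18.75.
This falls in the class 60 – <70: L = 60, F = 7, f = 12, h = 10.
Lower quartile ≈ 60 + ((18.75 − 7) / 12) × 10 = 69.7917

69.8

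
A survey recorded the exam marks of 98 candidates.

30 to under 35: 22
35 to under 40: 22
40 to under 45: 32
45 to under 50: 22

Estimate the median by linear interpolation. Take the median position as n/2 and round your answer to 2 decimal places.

40.78

Cumulative frequencies: 22, 44, 76, 98
n = 98; position = n/2 = 49.
This falls in the class 40 to under 45: L = 40, F = 44, f = 32, h = 5.
Median ≈ 40 + ((49 − 44) / 32) × 5 = 40.7812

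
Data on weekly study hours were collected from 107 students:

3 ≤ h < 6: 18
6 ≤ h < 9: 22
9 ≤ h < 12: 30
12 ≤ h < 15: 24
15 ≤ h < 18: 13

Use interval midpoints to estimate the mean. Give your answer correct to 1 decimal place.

10.3

Midpoints: 4.5, 7.5, 10.5, 13.5, 16.5
Σfm = 18×4.5 + 22×7.5 + 30×10.5 + 24×13.5 + 13×16.5 = 1099.5
n = Σf = 107
Mean = 1099.5 / 107 = 10.2757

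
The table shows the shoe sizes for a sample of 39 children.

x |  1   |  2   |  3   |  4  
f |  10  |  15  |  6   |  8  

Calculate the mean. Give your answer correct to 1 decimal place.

Values: 1, 2, 3, 4
Σfx = 10×1 + 15×2 + 6×3 + 8×4 = 90
n = Σf = 39
Mean = 90 / 39 = 2.3077

2.3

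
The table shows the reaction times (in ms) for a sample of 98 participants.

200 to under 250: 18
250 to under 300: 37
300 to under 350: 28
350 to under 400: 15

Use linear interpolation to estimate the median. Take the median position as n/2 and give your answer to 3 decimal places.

291.892

Cumulative frequencies: 18, 55, 83, 98
n = 98; position = n/2 = 49.
This falls in the class 250 to under 300: L = 250, F = 18, f = 37, h = 50.
Median ≈ 250 + ((49 − 18) / 37) × 50 = 291.8919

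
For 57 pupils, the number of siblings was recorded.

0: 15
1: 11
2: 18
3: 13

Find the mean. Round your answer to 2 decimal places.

Values: 0, 1, 2, 3
Σfx = 15×0 + 11×1 + 18×2 + 13×3 = 86
n = Σf = 57
Mean = 86 / 57 = 1.5088

1.51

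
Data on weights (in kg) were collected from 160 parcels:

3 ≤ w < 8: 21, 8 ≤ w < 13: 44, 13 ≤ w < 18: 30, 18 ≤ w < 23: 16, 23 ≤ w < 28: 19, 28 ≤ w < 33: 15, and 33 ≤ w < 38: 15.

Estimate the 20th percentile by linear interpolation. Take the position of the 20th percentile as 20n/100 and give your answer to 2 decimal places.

9.25

Cumulative frequencies: 21, 65, 95, 111, 130, 145, 160
n = 160; position = 20n/100 = 32.
This falls in the class 8 ≤ w < 13: L = 8, F = 21, f = 44, h = 5.
20th percentile ≈ 8 + ((32 − 21) / 44) × 5 = 9.2500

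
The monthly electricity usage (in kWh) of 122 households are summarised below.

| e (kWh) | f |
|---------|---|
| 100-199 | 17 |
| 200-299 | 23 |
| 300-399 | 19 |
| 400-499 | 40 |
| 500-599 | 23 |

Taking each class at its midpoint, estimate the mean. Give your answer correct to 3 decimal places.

373.270

Midpoints: 149.5, 249.5, 349.5, 449.5, 549.5
Σfm = 17×149.5 + 23×249.5 + 19×349.5 + 40×449.5 + 23×549.5 = 45539
n = Σf = 122
Mean = 45539 / 122 = 373.2705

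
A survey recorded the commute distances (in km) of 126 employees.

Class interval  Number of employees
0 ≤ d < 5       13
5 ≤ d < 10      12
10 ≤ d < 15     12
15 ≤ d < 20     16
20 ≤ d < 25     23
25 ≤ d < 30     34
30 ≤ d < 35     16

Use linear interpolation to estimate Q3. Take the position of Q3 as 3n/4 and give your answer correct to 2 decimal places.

Cumulative frequencies: 13, 25, 37, 53, 76, 110, 126
n = 126; position = 3n/4 = 94.5.
This falls in the class 25 ≤ d < 30: L = 25, F = 76, f = 34, h = 5.
Upper quartile ≈ 25 + ((94.5 − 76) / 34) × 5 = 27.7206

27.72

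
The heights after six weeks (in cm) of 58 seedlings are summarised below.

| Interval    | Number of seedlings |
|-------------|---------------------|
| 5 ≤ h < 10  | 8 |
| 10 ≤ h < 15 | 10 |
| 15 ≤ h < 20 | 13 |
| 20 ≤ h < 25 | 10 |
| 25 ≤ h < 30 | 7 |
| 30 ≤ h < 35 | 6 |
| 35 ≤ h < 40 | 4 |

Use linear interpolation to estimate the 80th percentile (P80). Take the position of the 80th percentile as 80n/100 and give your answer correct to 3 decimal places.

28.857

Cumulative frequencies: 8, 18, 31, 41, 48, 54, 58
n = 58; position = 80n/100 = 46.4.
This falls in the class 25 ≤ h < 30: L = 25, F = 41, f = 7, h = 5.
80th percentile ≈ 25 + ((46.4 − 41) / 7) × 5 = 28.8571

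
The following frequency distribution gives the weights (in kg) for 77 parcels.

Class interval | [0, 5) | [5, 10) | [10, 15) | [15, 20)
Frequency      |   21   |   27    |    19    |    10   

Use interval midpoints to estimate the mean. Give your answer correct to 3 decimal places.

Midpoints: 2.5, 7.5, 12.5, 17.5
Σfm = 21×2.5 + 27×7.5 + 19×12.5 + 10×17.5 = 667.5
n = Σf = 77
Mean = 667.5 / 77 = 8.6688

8.669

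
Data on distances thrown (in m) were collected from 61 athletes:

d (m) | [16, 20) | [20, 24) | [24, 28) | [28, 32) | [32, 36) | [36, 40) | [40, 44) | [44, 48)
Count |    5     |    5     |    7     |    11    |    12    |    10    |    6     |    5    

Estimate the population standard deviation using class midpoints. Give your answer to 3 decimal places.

Midpoints: 18, 22, 26, 30, 34, 38, 42, 46
n = 61, Σfm = 1982, mean = 32.4918
Σfm² = 68148
Σf(m − x̄)² = Σfm² − (Σfm)²/n = 68148 − 1982²/61 = 3749.2459
Population variance = 3749.2459 / 61 = 61.4630
Standard deviation = √61.4630 = 7.8398

7.840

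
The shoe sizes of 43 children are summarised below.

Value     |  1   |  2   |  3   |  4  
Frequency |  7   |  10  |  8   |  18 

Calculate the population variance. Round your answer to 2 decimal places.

1.28

Values: 1, 2, 3, 4
n = 43, Σfx = 123, mean = 2.8605
Σfx² = 407
Σf(x − x̄)² = Σfx² − (Σfx)²/n = 407 − 123²/43 = 55.1628
Population variance = 55.1628 / 43 = 1.2829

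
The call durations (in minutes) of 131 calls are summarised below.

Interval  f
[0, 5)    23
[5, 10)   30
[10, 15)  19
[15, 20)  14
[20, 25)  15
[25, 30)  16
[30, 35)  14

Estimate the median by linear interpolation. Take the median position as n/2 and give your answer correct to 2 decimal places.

Cumulative frequencies: 23, 53, 72, 86, 101, 117, 131
n = 131; position = n/2 = 65.5.
This falls in the class [10, 15): L = 10, F = 53, f = 19, h = 5.
Median ≈ 10 + ((65.5 − 53) / 19) × 5 = 13.2895

13.29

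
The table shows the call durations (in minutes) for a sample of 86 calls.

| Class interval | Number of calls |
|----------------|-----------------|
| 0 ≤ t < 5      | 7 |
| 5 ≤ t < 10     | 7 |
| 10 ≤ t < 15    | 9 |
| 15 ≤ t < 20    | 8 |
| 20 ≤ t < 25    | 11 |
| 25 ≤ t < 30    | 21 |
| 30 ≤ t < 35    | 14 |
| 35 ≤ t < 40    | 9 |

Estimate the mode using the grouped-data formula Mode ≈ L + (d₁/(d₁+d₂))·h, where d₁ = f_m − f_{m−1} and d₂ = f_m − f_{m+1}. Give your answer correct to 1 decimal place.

Modal class: 25 ≤ t < 30 (highest frequency 21).
d₁ = 21 − 11 = 10, d₂ = 21 − 14 = 7
Mode ≈ 25 + (10/(10+7)) × 5 = 25 + 2.9412 = 27.9412

27.9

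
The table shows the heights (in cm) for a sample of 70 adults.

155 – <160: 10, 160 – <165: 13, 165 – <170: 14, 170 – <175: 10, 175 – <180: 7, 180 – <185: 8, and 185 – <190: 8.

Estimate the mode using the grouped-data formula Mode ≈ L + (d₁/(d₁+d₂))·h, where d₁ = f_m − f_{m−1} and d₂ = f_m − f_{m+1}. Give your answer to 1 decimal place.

Modal class: 165 – <170 (highest frequency 14).
d₁ = 14 − 13 = 1, d₂ = 14 − 10 = 4
Mode ≈ 165 + (1/(1+4)) × 5 = 165 + 1.0000 = 166.0000

166.0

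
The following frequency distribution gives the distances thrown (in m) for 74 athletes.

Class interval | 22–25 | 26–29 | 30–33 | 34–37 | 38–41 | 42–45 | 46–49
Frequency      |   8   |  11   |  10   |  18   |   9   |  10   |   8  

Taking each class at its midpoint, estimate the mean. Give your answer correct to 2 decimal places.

Midpoints: 23.5, 27.5, 31.5, 35.5, 39.5, 43.5, 47.5
Σfm = 8×23.5 + 11×27.5 + 10×31.5 + 18×35.5 + 9×39.5 + 10×43.5 + 8×47.5 = 2615
n = Σf = 74
Mean = 2615 / 74 = 35.3378

35.34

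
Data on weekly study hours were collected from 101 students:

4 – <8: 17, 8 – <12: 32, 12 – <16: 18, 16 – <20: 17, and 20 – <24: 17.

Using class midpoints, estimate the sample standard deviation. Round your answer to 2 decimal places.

Midpoints: 6, 10, 14, 18, 22
n = 101, Σfm = 1354, mean = 13.4059
Σfm² = 21076
Σf(m − x̄)² = Σfm² − (Σfm)²/n = 21076 − 1354²/101 = 2924.3564
Sample variance = 2924.3564 / 100 = 29.2436
Standard deviation = √29.2436 = 5.4077

5.41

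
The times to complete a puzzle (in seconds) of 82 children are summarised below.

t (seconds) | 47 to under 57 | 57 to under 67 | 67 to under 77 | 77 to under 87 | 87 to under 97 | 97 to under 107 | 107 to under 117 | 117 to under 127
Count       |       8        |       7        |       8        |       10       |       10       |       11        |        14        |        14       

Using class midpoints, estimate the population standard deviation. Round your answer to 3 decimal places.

22.792

Midpoints: 52, 62, 72, 82, 92, 102, 112, 122
n = 82, Σfm = 7564, mean = 92.2439
Σfm² = 740328
Σf(m − x̄)² = Σfm² − (Σfm)²/n = 740328 − 7564²/82 = 42595.1220
Population variance = 42595.1220 / 82 = 519.4527
Standard deviation = √519.4527 = 22.7915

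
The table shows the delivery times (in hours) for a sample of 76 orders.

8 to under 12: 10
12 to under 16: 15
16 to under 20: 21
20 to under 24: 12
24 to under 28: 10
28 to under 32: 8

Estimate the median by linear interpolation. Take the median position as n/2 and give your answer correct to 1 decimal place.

18.5

Cumulative frequencies: 10, 25, 46, 58, 68, 76
n = 76; position = n/2 = 38.
This falls in the class 16 to under 20: L = 16, F = 25, f = 21, h = 4.
Median ≈ 16 + ((38 − 25) / 21) × 4 = 18.4762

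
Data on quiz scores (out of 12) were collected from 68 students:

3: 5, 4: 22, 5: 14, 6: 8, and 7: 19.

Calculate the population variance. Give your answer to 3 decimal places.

1.811

Values: 3, 4, 5, 6, 7
n = 68, Σfx = 354, mean = 5.2059
Σfx² = 1966
Σf(x − x̄)² = Σfx² − (Σfx)²/n = 1966 − 354²/68 = 123.1176
Population variance = 123.1176 / 68 = 1.8106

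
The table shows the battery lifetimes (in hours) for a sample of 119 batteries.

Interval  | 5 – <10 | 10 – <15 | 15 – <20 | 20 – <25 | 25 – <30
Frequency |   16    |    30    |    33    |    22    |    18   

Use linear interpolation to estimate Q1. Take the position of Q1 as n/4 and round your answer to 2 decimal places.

12.29

Cumulative frequencies: 16, 46, 79, 101, 119
n = 119; position = n/4 = 29.75.
This falls in the class 10 – <15: L = 10, F = 16, f = 30, h = 5.
Lower quartile ≈ 10 + ((29.75 − 16) / 30) × 5 = 12.2917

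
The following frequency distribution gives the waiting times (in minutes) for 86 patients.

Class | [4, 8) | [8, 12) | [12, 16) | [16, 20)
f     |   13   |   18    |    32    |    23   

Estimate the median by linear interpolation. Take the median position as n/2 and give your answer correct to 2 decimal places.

Cumulative frequencies: 13, 31, 63, 86
n = 86; position = n/2 = 43.
This falls in the class [12, 16): L = 12, F = 31, f = 32, h = 4.
Median ≈ 12 + ((43 − 31) / 32) × 4 = 13.5000

13.50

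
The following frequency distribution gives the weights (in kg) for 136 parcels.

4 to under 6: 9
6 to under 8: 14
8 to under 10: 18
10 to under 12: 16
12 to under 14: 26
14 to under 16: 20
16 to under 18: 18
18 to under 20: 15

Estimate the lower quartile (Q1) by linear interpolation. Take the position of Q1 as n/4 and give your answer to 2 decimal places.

9.22

Cumulative frequencies: 9, 23, 41, 57, 83, 103, 121, 136
n = 136; position = n/4 = 34.
This falls in the class 8 to under 10: L = 8, F = 23, f = 18, h = 2.
Lower quartile ≈ 8 + ((34 − 23) / 18) × 2 = 9.2222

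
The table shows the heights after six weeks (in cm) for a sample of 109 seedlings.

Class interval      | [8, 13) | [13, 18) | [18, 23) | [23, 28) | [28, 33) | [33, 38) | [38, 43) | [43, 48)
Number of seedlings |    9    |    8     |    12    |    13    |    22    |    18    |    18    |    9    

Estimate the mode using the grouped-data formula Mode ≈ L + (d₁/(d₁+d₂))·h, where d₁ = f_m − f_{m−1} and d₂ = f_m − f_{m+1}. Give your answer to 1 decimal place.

31.5

Modal class: [28, 33) (highest frequency 22).
d₁ = 22 − 13 = 9, d₂ = 22 − 18 = 4
Mode ≈ 28 + (9/(9+4)) × 5 = 28 + 3.4615 = 31.4615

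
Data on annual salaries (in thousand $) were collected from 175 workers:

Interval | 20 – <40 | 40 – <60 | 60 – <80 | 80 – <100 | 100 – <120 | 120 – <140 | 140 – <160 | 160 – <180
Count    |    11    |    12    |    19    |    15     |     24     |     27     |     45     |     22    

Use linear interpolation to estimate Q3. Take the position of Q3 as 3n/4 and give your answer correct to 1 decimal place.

150.3

Cumulative frequencies: 11, 23, 42, 57, 81, 108, 153, 175
n = 175; position = 3n/4 = 131.25.
This falls in the class 140 – <160: L = 140, F = 108, f = 45, h = 20.
Upper quartile ≈ 140 + ((131.25 − 108) / 45) × 20 = 150.3333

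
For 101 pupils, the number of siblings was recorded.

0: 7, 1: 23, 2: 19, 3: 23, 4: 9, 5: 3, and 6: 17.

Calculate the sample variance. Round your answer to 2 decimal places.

3.44

Values: 0, 1, 2, 3, 4, 5, 6
n = 101, Σfx = 283, mean = 2.8020
Σfx² = 1137
Σf(x − x̄)² = Σfx² − (Σfx)²/n = 1137 − 283²/101 = 344.0396
Sample variance = 344.0396 / 100 = 3.4404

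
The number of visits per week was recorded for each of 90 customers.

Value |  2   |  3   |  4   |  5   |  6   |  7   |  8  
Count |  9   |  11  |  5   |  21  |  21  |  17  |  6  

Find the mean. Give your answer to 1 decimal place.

5.2

Values: 2, 3, 4, 5, 6, 7, 8
Σfx = 9×2 + 11×3 + 5×4 + 21×5 + 21×6 + 17×7 + 6×8 = 469
n = Σf = 90
Mean = 469 / 90 = 5.2111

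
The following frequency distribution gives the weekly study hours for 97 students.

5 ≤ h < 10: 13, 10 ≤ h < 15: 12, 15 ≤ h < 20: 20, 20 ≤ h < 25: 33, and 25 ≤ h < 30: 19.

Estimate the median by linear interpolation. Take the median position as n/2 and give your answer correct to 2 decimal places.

Cumulative frequencies: 13, 25, 45, 78, 97
n = 97; position = n/2 = 48.5.
This falls in the class 20 ≤ h < 25: L = 20, F = 45, f = 33, h = 5.
Median ≈ 20 + ((48.5 − 45) / 33) × 5 = 20.5303

20.53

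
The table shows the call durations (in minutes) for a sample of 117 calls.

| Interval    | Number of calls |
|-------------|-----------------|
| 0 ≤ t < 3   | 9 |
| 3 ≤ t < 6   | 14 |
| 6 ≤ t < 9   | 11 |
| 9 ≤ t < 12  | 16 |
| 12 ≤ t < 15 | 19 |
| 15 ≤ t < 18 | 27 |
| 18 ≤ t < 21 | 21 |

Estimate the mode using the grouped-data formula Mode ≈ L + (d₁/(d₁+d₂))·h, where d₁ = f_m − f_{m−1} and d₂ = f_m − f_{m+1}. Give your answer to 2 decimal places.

16.71

Modal class: 15 ≤ t < 18 (highest frequency 27).
d₁ = 27 − 19 = 8, d₂ = 27 − 21 = 6
Mode ≈ 15 + (8/(8+6)) × 3 = 15 + 1.7143 = 16.7143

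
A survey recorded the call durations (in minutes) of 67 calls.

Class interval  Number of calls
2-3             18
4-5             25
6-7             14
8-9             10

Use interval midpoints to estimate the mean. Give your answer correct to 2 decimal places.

4.98

Midpoints: 2.5, 4.5, 6.5, 8.5
Σfm = 18×2.5 + 25×4.5 + 14×6.5 + 10×8.5 = 333.5
n = Σf = 67
Mean = 333.5 / 67 = 4.9776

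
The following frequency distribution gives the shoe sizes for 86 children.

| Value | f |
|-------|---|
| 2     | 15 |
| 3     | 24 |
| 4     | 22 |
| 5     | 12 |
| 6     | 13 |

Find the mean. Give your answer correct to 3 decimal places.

Values: 2, 3, 4, 5, 6
Σfx = 15×2 + 24×3 + 22×4 + 12×5 + 13×6 = 328
n = Σf = 86
Mean = 328 / 86 = 3.8140

3.814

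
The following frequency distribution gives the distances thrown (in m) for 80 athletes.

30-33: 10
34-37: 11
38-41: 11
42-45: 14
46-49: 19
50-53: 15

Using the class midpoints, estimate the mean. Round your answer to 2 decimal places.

42.80

Midpoints: 31.5, 35.5, 39.5, 43.5, 47.5, 51.5
Σfm = 10×31.5 + 11×35.5 + 11×39.5 + 14×43.5 + 19×47.5 + 15×51.5 = 3424
n = Σf = 80
Mean = 3424 / 80 = 42.8000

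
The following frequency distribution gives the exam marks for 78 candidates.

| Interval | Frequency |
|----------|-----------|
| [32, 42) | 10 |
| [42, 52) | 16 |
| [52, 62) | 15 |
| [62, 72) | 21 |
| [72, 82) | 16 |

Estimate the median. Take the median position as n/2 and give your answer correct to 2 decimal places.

Cumulative frequencies: 10, 26, 41, 62, 78
n = 78; position = n/2 = 39.
This falls in the class [52, 62): L = 52, F = 26, f = 15, h = 10.
Median ≈ 52 + ((39 − 26) / 15) × 10 = 60.6667

60.67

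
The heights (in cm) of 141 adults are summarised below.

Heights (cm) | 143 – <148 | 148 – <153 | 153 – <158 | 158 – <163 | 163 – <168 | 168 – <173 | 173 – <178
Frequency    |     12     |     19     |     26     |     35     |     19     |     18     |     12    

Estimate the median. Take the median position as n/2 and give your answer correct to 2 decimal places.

Cumulative frequencies: 12, 31, 57, 92, 111, 129, 141
n = 141; position = n/2 = 70.5.
This falls in the class 158 – <163: L = 158, F = 57, f = 35, h = 5.
Median ≈ 158 + ((70.5 − 57) / 35) × 5 = 159.9286

159.93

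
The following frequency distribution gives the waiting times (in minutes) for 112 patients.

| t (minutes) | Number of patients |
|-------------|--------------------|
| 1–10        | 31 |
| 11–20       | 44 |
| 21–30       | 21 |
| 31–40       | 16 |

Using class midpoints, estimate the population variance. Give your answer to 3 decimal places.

99.713

Midpoints: 5.5, 15.5, 25.5, 35.5
n = 112, Σfm = 1956, mean = 17.4643
Σfm² = 45328
Σf(m − x̄)² = Σfm² − (Σfm)²/n = 45328 − 1956²/112 = 11167.8571
Population variance = 11167.8571 / 112 = 99.7130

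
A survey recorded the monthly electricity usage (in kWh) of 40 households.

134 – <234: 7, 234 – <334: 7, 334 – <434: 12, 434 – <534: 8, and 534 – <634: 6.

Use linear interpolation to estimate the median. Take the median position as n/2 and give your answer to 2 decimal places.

Cumulative frequencies: 7, 14, 26, 34, 40
n = 40; position = n/2 = 20.
This falls in the class 334 – <434: L = 334, F = 14, f = 12, h = 100.
Median ≈ 334 + ((20 − 14) / 12) × 100 = 384.0000

384.00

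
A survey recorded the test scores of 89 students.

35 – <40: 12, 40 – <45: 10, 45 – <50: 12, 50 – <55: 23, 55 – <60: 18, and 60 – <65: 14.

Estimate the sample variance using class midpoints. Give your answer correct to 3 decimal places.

Midpoints: 37.5, 42.5, 47.5, 52.5, 57.5, 62.5
n = 89, Σfm = 4562.5, mean = 51.2640
Σfm² = 239606.25
Σf(m − x̄)² = Σfm² − (Σfm)²/n = 239606.25 − 4562.5²/89 = 5714.0449
Sample variance = 5714.0449 / 88 = 64.9323

64.932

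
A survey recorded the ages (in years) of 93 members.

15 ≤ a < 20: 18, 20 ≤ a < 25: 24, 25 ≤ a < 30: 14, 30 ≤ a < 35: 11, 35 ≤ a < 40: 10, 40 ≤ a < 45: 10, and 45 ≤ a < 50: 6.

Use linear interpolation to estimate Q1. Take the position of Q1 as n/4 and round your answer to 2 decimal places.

Cumulative frequencies: 18, 42, 56, 67, 77, 87, 93
n = 93; position = n/4 = 23.25.
This falls in the class 20 ≤ a < 25: L = 20, F = 18, f = 24, h = 5.
Lower quartile ≈ 20 + ((23.25 − 18) / 24) × 5 = 21.0938

21.09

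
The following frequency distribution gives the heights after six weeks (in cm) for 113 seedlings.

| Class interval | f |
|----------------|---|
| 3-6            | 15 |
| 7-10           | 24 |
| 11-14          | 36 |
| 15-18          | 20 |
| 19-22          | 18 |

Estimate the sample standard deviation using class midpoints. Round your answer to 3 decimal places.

5.014

Midpoints: 4.5, 8.5, 12.5, 16.5, 20.5
n = 113, Σfm = 1420.5, mean = 12.5708
Σfm² = 20672.25
Σf(m − x̄)² = Σfm² − (Σfm)²/n = 20672.25 − 1420.5²/113 = 2815.4336
Sample variance = 2815.4336 / 112 = 25.1378
Standard deviation = √25.1378 = 5.0138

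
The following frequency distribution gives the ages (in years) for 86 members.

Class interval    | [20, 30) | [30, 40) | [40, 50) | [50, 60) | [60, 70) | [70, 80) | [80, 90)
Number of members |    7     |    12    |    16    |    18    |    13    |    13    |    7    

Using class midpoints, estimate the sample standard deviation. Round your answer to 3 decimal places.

17.320

Midpoints: 25, 35, 45, 55, 65, 75, 85
n = 86, Σfm = 4720, mean = 54.8837
Σfm² = 284550
Σf(m − x̄)² = Σfm² − (Σfm)²/n = 284550 − 4720²/86 = 25498.8372
Sample variance = 25498.8372 / 85 = 299.9863
Standard deviation = √299.9863 = 17.3201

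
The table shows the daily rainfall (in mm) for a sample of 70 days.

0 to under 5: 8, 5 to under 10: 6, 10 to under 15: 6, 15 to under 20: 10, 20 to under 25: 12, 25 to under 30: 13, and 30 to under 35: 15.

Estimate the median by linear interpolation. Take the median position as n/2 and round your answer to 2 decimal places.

Cumulative frequencies: 8, 14, 20, 30, 42, 55, 70
n = 70; position = n/2 = 35.
This falls in the class 20 to under 25: L = 20, F = 30, f = 12, h = 5.
Median ≈ 20 + ((35 − 30) / 12) × 5 = 22.0833

22.08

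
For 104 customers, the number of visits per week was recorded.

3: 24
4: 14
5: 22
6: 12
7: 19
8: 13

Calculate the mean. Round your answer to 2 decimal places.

Values: 3, 4, 5, 6, 7, 8
Σfx = 24×3 + 14×4 + 22×5 + 12×6 + 19×7 + 13×8 = 547
n = Σf = 104
Mean = 547 / 104 = 5.2596

5.26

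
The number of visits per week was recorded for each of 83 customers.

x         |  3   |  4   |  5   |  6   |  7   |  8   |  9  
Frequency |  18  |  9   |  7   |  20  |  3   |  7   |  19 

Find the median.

6

Cumulative frequencies: 18, 27, 34, 54, 57, 64, 83
n = 83, so the median is the value in position (n+1)/2 = 42.
Position 42 falls at value 6.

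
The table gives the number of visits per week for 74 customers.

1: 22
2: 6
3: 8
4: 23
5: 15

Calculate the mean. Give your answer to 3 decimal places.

Values: 1, 2, 3, 4, 5
Σfx = 22×1 + 6×2 + 8×3 + 23×4 + 15×5 = 225
n = Σf = 74
Mean = 225 / 74 = 3.0405

3.041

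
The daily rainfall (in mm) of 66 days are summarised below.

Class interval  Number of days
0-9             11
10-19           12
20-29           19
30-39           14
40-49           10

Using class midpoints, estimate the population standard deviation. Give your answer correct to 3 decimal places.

Midpoints: 4.5, 14.5, 24.5, 34.5, 44.5
n = 66, Σfm = 1617, mean = 24.5000
Σfm² = 50616.5
Σf(m − x̄)² = Σfm² − (Σfm)²/n = 50616.5 − 1617²/66 = 11000.0000
Population variance = 11000.0000 / 66 = 166.6667
Standard deviation = √166.6667 = 12.9099

12.910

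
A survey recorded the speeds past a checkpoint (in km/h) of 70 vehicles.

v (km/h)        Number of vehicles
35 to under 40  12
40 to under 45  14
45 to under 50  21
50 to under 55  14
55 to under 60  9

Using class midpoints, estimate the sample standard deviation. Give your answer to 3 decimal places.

6.356

Midpoints: 37.5, 42.5, 47.5, 52.5, 57.5
n = 70, Σfm = 3295, mean = 47.0714
Σfm² = 157887.5
Σf(m − x̄)² = Σfm² − (Σfm)²/n = 157887.5 − 3295²/70 = 2787.1429
Sample variance = 2787.1429 / 69 = 40.3934
Standard deviation = √40.3934 = 6.3556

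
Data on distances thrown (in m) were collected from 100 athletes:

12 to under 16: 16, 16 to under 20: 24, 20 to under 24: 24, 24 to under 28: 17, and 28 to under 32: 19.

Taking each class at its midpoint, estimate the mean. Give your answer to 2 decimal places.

Midpoints: 14, 18, 22, 26, 30
Σfm = 16×14 + 24×18 + 24×22 + 17×26 + 19×30 = 2196
n = Σf = 100
Mean = 2196 / 100 = 21.9600

21.96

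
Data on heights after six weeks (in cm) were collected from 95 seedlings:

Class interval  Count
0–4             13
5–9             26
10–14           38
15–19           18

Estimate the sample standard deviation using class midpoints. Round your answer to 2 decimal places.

4.72

Midpoints: 2, 7, 12, 17
n = 95, Σfm = 970, mean = 10.2105
Σfm² = 12000
Σf(m − x̄)² = Σfm² − (Σfm)²/n = 12000 − 970²/95 = 2095.7895
Sample variance = 2095.7895 / 94 = 22.2956
Standard deviation = √22.2956 = 4.7218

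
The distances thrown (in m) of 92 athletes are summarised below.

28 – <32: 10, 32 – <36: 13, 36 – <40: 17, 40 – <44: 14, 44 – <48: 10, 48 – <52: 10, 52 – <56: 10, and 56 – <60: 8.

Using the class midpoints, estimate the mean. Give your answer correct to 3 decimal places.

42.826

Midpoints: 30, 34, 38, 42, 46, 50, 54, 58
Σfm = 10×30 + 13×34 + 17×38 + 14×42 + 10×46 + 10×50 + 10×54 + 8×58 = 3940
n = Σf = 92
Mean = 3940 / 92 = 42.8261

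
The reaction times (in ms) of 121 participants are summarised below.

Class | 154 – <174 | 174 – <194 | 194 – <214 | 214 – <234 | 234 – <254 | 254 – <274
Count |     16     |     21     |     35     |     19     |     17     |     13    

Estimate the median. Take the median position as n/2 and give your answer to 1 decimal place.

207.4

Cumulative frequencies: 16, 37, 72, 91, 108, 121
n = 121; position = n/2 = 60.5.
This falls in the class 194 – <214: L = 194, F = 37, f = 35, h = 20.
Median ≈ 194 + ((60.5 − 37) / 35) × 20 = 207.4286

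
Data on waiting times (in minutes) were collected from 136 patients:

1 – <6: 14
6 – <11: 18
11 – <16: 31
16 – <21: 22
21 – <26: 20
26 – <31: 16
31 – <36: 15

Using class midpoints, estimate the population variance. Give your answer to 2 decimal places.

Midpoints: 3.5, 8.5, 13.5, 18.5, 23.5, 28.5, 33.5
n = 136, Σfm = 2456, mean = 18.0588
Σfm² = 55526
Σf(m − x̄)² = Σfm² − (Σfm)²/n = 55526 − 2456²/136 = 11173.5294
Population variance = 11173.5294 / 136 = 82.1583

82.16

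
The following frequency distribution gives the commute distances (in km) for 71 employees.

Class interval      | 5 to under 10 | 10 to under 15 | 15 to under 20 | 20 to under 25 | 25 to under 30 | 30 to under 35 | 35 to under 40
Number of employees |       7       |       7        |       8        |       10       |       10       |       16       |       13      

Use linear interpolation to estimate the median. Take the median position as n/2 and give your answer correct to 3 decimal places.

26.750

Cumulative frequencies: 7, 14, 22, 32, 42, 58, 71
n = 71; position = n/2 = 35.5.
This falls in the class 25 to under 30: L = 25, F = 32, f = 10, h = 5.
Median ≈ 25 + ((35.5 − 32) / 10) × 5 = 26.7500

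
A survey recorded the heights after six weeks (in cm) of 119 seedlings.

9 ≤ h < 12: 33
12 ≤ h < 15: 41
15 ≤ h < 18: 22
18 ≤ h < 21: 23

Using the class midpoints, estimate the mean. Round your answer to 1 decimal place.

14.4

Midpoints: 10.5, 13.5, 16.5, 19.5
Σfm = 33×10.5 + 41×13.5 + 22×16.5 + 23×19.5 = 1711.5
n = Σf = 119
Mean = 1711.5 / 119 = 14.3824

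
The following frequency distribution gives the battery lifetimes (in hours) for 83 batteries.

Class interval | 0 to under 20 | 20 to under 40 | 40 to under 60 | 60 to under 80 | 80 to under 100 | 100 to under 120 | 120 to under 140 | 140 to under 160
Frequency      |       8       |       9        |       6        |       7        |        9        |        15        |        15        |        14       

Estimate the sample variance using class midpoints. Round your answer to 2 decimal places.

2146.46

Midpoints: 10, 30, 50, 70, 90, 110, 130, 150
n = 83, Σfm = 7650, mean = 92.1687
Σfm² = 881100
Σf(m − x̄)² = Σfm² − (Σfm)²/n = 881100 − 7650²/83 = 176009.6386
Sample variance = 176009.6386 / 82 = 2146.4590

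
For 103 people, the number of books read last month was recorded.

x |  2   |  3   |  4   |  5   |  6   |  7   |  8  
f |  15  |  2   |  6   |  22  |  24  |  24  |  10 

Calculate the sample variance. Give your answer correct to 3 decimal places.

3.309

Values: 2, 3, 4, 5, 6, 7, 8
n = 103, Σfx = 562, mean = 5.4563
Σfx² = 3404
Σf(x − x̄)² = Σfx² − (Σfx)²/n = 3404 − 562²/103 = 337.5534
Sample variance = 337.5534 / 102 = 3.3093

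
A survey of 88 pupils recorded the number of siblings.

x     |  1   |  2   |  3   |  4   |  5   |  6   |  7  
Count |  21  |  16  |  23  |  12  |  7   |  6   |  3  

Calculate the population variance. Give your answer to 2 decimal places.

Values: 1, 2, 3, 4, 5, 6, 7
n = 88, Σfx = 262, mean = 2.9773
Σfx² = 1022
Σf(x − x̄)² = Σfx² − (Σfx)²/n = 1022 − 262²/88 = 241.9545
Population variance = 241.9545 / 88 = 2.7495

2.75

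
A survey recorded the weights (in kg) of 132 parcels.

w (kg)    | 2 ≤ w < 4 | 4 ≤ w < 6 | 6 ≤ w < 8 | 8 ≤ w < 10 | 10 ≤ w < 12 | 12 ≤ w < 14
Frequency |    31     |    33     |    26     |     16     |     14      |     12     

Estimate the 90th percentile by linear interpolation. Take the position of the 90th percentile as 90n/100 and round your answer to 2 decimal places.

Cumulative frequencies: 31, 64, 90, 106, 120, 132
n = 132; position = 90n/100 = 118.8.
This falls in the class 10 ≤ w < 12: L = 10, F = 106, f = 14, h = 2.
90th percentile ≈ 10 + ((118.8 − 106) / 14) × 2 = 11.8286

11.83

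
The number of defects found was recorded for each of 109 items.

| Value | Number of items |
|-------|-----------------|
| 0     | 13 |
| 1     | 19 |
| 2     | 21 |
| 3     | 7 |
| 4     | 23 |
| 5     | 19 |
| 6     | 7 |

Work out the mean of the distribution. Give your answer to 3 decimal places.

Values: 0, 1, 2, 3, 4, 5, 6
Σfx = 13×0 + 19×1 + 21×2 + 7×3 + 23×4 + 19×5 + 7×6 = 311
n = Σf = 109
Mean = 311 / 109 = 2.8532

2.853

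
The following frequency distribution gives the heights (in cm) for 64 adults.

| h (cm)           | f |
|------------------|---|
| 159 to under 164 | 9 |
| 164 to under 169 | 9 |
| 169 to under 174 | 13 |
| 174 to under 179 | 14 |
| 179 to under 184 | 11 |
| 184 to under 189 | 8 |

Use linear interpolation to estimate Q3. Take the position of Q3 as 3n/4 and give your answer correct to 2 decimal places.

Cumulative frequencies: 9, 18, 31, 45, 56, 64
n = 64; position = 3n/4 = 48.
This falls in the class 179 to under 184: L = 179, F = 45, f = 11, h = 5.
Upper quartile ≈ 179 + ((48 − 45) / 11) × 5 = 180.3636

180.36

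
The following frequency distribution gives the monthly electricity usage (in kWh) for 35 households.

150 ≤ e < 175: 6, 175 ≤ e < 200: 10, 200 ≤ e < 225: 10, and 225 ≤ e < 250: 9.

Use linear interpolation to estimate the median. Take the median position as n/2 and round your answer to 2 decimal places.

Cumulative frequencies: 6, 16, 26, 35
n = 35; position = n/2 = 17.5.
This falls in the class 200 ≤ e < 225: L = 200, F = 16, f = 10, h = 25.
Median ≈ 200 + ((17.5 − 16) / 10) × 25 = 203.7500

203.75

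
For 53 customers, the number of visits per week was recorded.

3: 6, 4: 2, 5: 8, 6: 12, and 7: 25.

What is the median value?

6

Cumulative frequencies: 6, 8, 16, 28, 53
n = 53, so the median is the value in position (n+1)/2 = 27.
Position 27 falls at value 6.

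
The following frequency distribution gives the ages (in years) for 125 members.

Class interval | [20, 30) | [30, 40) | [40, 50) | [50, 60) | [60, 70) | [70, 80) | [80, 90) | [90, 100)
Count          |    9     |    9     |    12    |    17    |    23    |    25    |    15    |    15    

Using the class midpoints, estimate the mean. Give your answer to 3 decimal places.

Midpoints: 25, 35, 45, 55, 65, 75, 85, 95
Σfm = 9×25 + 9×35 + 12×45 + 17×55 + 23×65 + 25×75 + 15×85 + 15×95 = 8085
n = Σf = 125
Mean = 8085 / 125 = 64.6800

64.680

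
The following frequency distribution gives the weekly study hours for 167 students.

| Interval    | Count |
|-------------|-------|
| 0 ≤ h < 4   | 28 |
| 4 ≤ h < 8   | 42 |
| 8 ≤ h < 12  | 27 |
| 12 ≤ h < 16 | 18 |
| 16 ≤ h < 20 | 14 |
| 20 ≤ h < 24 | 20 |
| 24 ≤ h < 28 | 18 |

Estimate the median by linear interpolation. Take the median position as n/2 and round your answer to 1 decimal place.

Cumulative frequencies: 28, 70, 97, 115, 129, 149, 167
n = 167; position = n/2 = 83.5.
This falls in the class 8 ≤ h < 12: L = 8, F = 70, f = 27, h = 4.
Median ≈ 8 + ((83.5 − 70) / 27) × 4 = 10.0000

10.0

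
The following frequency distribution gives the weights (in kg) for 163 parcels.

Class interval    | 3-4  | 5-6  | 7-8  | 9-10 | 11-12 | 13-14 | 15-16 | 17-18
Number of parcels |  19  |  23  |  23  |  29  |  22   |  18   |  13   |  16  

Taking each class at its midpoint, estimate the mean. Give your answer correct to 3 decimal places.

Midpoints: 3.5, 5.5, 7.5, 9.5, 11.5, 13.5, 15.5, 17.5
Σfm = 19×3.5 + 23×5.5 + 23×7.5 + 29×9.5 + 22×11.5 + 18×13.5 + 13×15.5 + 16×17.5 = 1618.5
n = Σf = 163
Mean = 1618.5 / 163 = 9.9294

9.929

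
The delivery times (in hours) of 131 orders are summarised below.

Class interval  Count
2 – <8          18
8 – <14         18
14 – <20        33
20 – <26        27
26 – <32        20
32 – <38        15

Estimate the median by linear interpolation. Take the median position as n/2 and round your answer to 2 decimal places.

Cumulative frequencies: 18, 36, 69, 96, 116, 131
n = 131; position = n/2 = 65.5.
This falls in the class 14 – <20: L = 14, F = 36, f = 33, h = 6.
Median ≈ 14 + ((65.5 − 36) / 33) × 6 = 19.3636

19.36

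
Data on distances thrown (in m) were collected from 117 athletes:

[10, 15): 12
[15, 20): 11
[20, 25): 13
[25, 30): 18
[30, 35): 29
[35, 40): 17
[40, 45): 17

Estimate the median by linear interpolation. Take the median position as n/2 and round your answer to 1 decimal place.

30.8

Cumulative frequencies: 12, 23, 36, 54, 83, 100, 117
n = 117; position = n/2 = 58.5.
This falls in the class [30, 35): L = 30, F = 54, f = 29, h = 5.
Median ≈ 30 + ((58.5 − 54) / 29) × 5 = 30.7759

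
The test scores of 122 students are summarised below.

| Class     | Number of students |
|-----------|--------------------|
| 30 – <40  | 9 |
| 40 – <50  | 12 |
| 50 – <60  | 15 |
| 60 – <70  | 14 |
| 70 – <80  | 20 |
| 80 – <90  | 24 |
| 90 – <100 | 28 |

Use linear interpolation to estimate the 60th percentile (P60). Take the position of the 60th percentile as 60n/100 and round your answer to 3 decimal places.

Cumulative frequencies: 9, 21, 36, 50, 70, 94, 122
n = 122; position = 60n/100 = 73.2.
This falls in the class 80 – <90: L = 80, F = 70, f = 24, h = 10.
60th percentile ≈ 80 + ((73.2 − 70) / 24) × 10 = 81.3333

81.333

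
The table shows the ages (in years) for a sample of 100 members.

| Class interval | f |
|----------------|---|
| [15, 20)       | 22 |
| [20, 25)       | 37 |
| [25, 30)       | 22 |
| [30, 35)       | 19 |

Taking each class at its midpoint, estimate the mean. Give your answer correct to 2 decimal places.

Midpoints: 17.5, 22.5, 27.5, 32.5
Σfm = 22×17.5 + 37×22.5 + 22×27.5 + 19×32.5 = 2440
n = Σf = 100
Mean = 2440 / 100 = 24.4000

24.40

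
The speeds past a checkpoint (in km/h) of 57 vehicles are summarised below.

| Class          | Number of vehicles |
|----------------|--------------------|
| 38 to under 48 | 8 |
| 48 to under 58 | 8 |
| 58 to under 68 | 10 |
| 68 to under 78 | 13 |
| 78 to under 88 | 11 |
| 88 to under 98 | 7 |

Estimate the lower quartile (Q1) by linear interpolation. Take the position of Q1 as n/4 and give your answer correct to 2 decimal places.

Cumulative frequencies: 8, 16, 26, 39, 50, 57
n = 57; position = n/4 = 14.25.
This falls in the class 48 to under 58: L = 48, F = 8, f = 8, h = 10.
Lower quartile ≈ 48 + ((14.25 − 8) / 8) × 10 = 55.8125

55.81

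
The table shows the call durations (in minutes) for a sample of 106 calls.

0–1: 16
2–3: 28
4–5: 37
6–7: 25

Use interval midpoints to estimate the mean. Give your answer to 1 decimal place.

3.8

Midpoints: 0.5, 2.5, 4.5, 6.5
Σfm = 16×0.5 + 28×2.5 + 37×4.5 + 25×6.5 = 407
n = Σf = 106
Mean = 407 / 106 = 3.8396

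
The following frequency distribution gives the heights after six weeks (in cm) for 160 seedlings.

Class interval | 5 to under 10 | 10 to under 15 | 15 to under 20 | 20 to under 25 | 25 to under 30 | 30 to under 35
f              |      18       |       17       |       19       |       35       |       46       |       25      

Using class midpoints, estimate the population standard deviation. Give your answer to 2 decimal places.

7.85

Midpoints: 7.5, 12.5, 17.5, 22.5, 27.5, 32.5
n = 160, Σfm = 3545, mean = 22.1562
Σfm² = 88400
Σf(m − x̄)² = Σfm² − (Σfm)²/n = 88400 − 3545²/160 = 9856.0938
Population variance = 9856.0938 / 160 = 61.6006
Standard deviation = √61.6006 = 7.8486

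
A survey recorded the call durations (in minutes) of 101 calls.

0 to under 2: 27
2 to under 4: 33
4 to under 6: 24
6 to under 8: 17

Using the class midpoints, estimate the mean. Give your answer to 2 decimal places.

3.61

Midpoints: 1, 3, 5, 7
Σfm = 27×1 + 33×3 + 24×5 + 17×7 = 365
n = Σf = 101
Mean = 365 / 101 = 3.6139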